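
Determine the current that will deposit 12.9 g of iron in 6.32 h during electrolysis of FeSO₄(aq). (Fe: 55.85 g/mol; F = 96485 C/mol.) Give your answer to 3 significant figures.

n(Fe) = 12.9 / 55.85 = 0.2310 mol
Fe²⁺ + 2e⁻ → Fe, so n(e⁻) = 2 × 0.2310 = 0.4620 mol
Q = 0.4620 × 96485 = 44580 C
I = Q / t = 44580 / 22752 s = 1.96 A

1.96 A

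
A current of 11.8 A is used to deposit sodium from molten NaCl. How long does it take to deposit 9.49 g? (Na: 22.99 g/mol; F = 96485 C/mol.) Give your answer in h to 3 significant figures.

0.938 h

n(Na) = 9.49 / 22.99 = 0.4128 mol
Na⁺ + e⁻ → Na, so n(e⁻) = 0.4128 mol
Q = 0.4128 × 96485 = 39830 C
t = Q / I = 39830 / 11.8 = 3375 s = 0.938 h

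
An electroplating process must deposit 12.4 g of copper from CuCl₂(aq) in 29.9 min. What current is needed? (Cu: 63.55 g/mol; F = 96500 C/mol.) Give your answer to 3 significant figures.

21.0 A

n(Cu) = 12.4 / 63.55 = 0.1951 mol
Cu²⁺ + 2e⁻ → Cu, so n(e⁻) = 2 × 0.1951 = 0.3902 mol
Q = 0.3902 × 96500 = 37650 C
I = Q / t = 37650 / 1794 s = 21.0 A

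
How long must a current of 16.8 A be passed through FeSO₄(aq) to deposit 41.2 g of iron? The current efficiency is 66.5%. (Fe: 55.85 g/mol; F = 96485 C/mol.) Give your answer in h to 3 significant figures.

n(Fe) = 41.2 / 55.85 = 0.7377 mol
Fe²⁺ + 2e⁻ → Fe, so n(e⁻) = 2 × 0.7377 = 1.475 mol
Q = 1.475 × 96485 / 0.665 = 2.140×10^5 C
t = Q / I = 2.140×10^5 / 16.8 = 12740 s = 3.54 h

3.54 h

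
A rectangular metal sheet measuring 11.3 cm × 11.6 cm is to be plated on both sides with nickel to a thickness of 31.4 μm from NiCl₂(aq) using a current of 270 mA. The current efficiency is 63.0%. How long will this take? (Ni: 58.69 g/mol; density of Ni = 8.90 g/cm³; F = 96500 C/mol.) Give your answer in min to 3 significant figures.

Plated area = 2 × 11.3 × 11.6 = 262.2 cm²
Volume = 262.2 × 31.4×10⁻⁴ cm = 0.8233 cm³
m(Ni) = 0.8233 × 8.90 = 7.327 g
n(Ni) = 7.327 / 58.69 = 0.1248 mol; n(e⁻) = 2 × 0.1248 = 0.2496 mol
Q = 0.2496 × 96500 / 0.630 = 38230 C
t = 38230 / 0.270 = 1.416×10^5 s = 2360 min

2360 min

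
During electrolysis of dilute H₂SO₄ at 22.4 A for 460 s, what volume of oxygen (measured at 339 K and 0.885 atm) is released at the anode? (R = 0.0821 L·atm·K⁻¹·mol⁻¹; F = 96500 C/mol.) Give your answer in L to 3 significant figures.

0.839 L

Q = It = 22.4 × 460 = 10300 C
n(e⁻) = Q/F = 10300/96500 = 0.1067 mol
2H₂O → O₂ + 4H⁺ + 4e⁻, so n(O₂) = 0.1067 / 4 = 0.02668 mol
V = nRT/P = 0.02668 × 0.0821 × 339 / 0.885 = 0.8390 L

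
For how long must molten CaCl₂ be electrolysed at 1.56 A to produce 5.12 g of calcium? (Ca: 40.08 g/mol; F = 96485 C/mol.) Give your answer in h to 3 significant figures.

n(Ca) = 5.12 / 40.08 = 0.1277 mol
Ca²⁺ + 2e⁻ → Ca, so n(e⁻) = 2 × 0.1277 = 0.2554 mol
Q = 0.2554 × 96485 = 24640 C
t = Q / I = 24640 / 1.56 = 15790 s = 4.39 h

4.39 h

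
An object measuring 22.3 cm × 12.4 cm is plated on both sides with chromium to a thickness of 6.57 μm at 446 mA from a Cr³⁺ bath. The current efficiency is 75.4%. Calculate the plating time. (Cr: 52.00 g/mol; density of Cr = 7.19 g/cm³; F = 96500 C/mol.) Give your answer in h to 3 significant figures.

12.0 h

Plated area = 2 × 22.3 × 12.4 = 553.0 cm²
Volume = 553.0 × 6.57×10⁻⁴ cm = 0.3633 cm³
m(Cr) = 0.3633 × 7.19 = 2.612 g
n(Cr) = 2.612 / 52.00 = 0.05023 mol; n(e⁻) = 3 × 0.05023 = 0.1507 mol
Q = 0.1507 × 96500 / 0.754 = 19290 C
t = 19290 / 0.446 = 43250 s = 12.0 h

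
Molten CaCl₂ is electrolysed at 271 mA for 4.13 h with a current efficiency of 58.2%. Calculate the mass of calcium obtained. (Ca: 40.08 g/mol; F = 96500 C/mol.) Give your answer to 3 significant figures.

Q = 0.271 × 14868 = 4029 C
n(e⁻) = 4029 / 96500 = 0.04175 mol
Ca²⁺ + 2e⁻ → Ca, so theoretical m(Ca) = 0.02088 × 40.08 = 0.8369 g
Actual mass = 58.2% × 0.8369 = 0.487 g

0.487 g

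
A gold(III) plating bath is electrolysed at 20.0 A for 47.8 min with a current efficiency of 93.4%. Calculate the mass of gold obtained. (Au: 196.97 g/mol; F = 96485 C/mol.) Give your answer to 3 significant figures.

36.5 g

Q = 20.0 × 2868 = 57360 C
n(e⁻) = 57360 / 96485 = 0.5945 mol
Au³⁺ + 3e⁻ → Au, so theoretical m(Au) = 0.1982 × 196.97 = 39.04 g
Actual mass = 93.4% × 39.04 = 36.5 g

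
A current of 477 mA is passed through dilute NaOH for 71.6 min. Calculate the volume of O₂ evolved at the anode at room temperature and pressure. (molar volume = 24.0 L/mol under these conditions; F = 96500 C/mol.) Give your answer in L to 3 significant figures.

0.127 L

Q = It = 0.477 × 4296 = 2049 C
Moles of electrons = 2049 / 96500 = 0.02123 mol
2H₂O → O₂ + 4H⁺ + 4e⁻, so n(O₂) = 0.02123 / 4 = 0.005308 mol
V = 0.005308 × 24.0 = 0.1274 L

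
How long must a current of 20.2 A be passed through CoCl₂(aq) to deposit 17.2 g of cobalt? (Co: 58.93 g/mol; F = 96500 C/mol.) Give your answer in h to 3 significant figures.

n(Co) = 17.2 / 58.93 = 0.2919 mol
Co²⁺ + 2e⁻ → Co, so n(e⁻) = 2 × 0.2919 = 0.5838 mol
Q = 0.5838 × 96500 = 56340 C
t = Q / I = 56340 / 20.2 = 2789 s = 0.775 h

0.775 h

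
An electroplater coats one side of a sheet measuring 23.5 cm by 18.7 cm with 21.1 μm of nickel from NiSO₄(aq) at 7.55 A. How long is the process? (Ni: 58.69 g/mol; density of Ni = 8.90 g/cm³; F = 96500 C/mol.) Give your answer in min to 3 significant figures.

59.9 min

Plated area = 23.5 × 18.7 = 439.5 cm²
Volume = 439.5 × 21.1×10⁻⁴ cm = 0.9273 cm³
m(Ni) = 0.9273 × 8.90 = 8.253 g
n(Ni) = 8.253 / 58.69 = 0.1406 mol; n(e⁻) = 2 × 0.1406 = 0.2812 mol
Q = 0.2812 × 96500 = 27140 C
t = 27140 / 7.55 = 3595 s = 59.9 min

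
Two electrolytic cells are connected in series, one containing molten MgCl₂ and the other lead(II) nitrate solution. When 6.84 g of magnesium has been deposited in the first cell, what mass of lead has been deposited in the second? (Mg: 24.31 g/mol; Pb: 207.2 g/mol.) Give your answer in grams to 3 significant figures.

n(Mg) = 6.84 / 24.31 = 0.2814 mol
Mg²⁺ + 2e⁻ → Mg, so n(e⁻) = 2 × 0.2814 = 0.5628 mol
Same current for the same time ⇒ same n(e⁻) = 0.5628 mol in both cells.
Pb²⁺ + 2e⁻ → Pb, so n(Pb) = 0.5628 / 2 = 0.2814 mol
m(Pb) = 0.2814 × 207.2 = 58.3 g

58.3 g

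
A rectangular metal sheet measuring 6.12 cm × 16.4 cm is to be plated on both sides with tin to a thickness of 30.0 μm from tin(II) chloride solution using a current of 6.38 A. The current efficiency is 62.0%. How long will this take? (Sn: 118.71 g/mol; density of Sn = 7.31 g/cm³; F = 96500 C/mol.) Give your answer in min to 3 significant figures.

Plated area = 2 × 6.12 × 16.4 = 200.7 cm²
Volume = 200.7 × 30.0×10⁻⁴ cm = 0.6021 cm³
m(Sn) = 0.6021 × 7.31 = 4.401 g
n(Sn) = 4.401 / 118.71 = 0.03707 mol; n(e⁻) = 2 × 0.03707 = 0.07414 mol
Q = 0.07414 × 96500 / 0.620 = 11540 C
t = 11540 / 6.38 = 1809 s = 30.2 min

30.2 min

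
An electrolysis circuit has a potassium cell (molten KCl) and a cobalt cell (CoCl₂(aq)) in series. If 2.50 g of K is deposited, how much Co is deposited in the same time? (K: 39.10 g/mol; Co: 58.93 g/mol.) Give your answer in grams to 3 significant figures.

1.88 g

n(K) = 2.50 / 39.10 = 0.06394 mol
K⁺ + e⁻ → K, so n(e⁻) = 0.06394 mol
The cells are in series, so the same charge (and hence the same n(e⁻) = 0.06394 mol) passes through both.
Co²⁺ + 2e⁻ → Co, so n(Co) = 0.06394 / 2 = 0.03197 mol
m(Co) = 0.03197 × 58.93 = 1.88 g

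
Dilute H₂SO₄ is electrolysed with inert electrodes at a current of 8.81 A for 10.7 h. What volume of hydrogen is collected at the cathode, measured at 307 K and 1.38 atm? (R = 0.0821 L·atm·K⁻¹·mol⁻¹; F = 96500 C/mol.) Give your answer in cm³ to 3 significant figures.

Q = It = 8.81 × 38520 = 3.394×10^5 C
n(e⁻) = Q/F = 3.394×10^5/96500 = 3.517 mol
2H⁺ + 2e⁻ → H₂, so n(H₂) = 3.517 / 2 = 1.759 mol
V = nRT/P = 1.759 × 0.0821 × 307 / 1.38 = 32.13 L
= 32100 cm³

32100 cm³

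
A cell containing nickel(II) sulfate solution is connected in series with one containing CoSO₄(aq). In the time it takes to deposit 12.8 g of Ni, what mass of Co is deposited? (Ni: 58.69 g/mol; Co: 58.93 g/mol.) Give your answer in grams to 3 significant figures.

n(Ni) = 12.8 / 58.69 = 0.2181 mol
Ni²⁺ + 2e⁻ → Ni, so n(e⁻) = 2 × 0.2181 = 0.4362 mol
In series, the same 0.4362 mol of electrons flows through the second cell.
Co²⁺ + 2e⁻ → Co, so n(Co) = 0.4362 / 2 = 0.2181 mol
m(Co) = 0.2181 × 58.93 = 12.9 g

12.9 g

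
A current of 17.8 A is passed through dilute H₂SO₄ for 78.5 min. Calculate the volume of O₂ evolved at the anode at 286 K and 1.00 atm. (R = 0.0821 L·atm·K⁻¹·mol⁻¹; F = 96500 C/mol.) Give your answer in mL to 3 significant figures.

Q = 17.8 A × 4710 s = 83840 C
n(e⁻) = 83840 / 96500 = 0.8688 mol
2H₂O → O₂ + 4H⁺ + 4e⁻, so n(O₂) = 0.8688 / 4 = 0.2172 mol
V = nRT/P = 0.2172 × 0.0821 × 286 / 1.00 = 5.100 L
= 5100 mL

5100 mL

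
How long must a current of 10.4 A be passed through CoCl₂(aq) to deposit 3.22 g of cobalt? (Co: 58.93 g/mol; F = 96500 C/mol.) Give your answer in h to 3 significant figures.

n(Co) = 3.22 / 58.93 = 0.05464 mol
Co²⁺ + 2e⁻ → Co, so n(e⁻) = 2 × 0.05464 = 0.1093 mol
Q = 0.1093 × 96500 = 10550 C
t = Q / I = 10550 / 10.4 = 1014 s = 0.282 h

0.282 h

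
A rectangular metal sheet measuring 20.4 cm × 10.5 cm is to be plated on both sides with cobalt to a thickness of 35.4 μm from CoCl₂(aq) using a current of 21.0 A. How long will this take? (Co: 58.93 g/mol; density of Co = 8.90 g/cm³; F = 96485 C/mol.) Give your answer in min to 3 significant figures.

Plated area = 2 × 20.4 × 10.5 = 428.4 cm²
Volume = 428.4 × 35.4×10⁻⁴ cm = 1.517 cm³
m(Co) = 1.517 × 8.90 = 13.50 g
n(Co) = 13.50 / 58.93 = 0.2291 mol; n(e⁻) = 2 × 0.2291 = 0.4582 mol
Q = 0.4582 × 96485 = 44210 C
t = 44210 / 21.0 = 2105 s = 35.1 min

35.1 min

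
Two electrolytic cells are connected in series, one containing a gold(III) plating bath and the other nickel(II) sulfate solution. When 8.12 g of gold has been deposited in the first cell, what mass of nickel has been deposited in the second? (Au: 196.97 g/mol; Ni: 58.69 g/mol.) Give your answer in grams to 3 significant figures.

n(Au) = 8.12 / 196.97 = 0.04122 mol
Au³⁺ + 3e⁻ → Au, so n(e⁻) = 3 × 0.04122 = 0.1237 mol
Same current for the same time ⇒ same n(e⁻) = 0.1237 mol in both cells.
Ni²⁺ + 2e⁻ → Ni, so n(Ni) = 0.1237 / 2 = 0.06185 mol
m(Ni) = 0.06185 × 58.69 = 3.63 g

3.63 g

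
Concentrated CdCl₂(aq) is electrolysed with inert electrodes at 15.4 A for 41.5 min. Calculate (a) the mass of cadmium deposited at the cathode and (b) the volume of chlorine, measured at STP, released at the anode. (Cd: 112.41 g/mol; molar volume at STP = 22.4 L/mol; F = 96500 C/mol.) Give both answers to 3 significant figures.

Q = 15.4 × 2490 = 38350 C; n(e⁻) = 38350 / 96500 = 0.3974 mol
Cathode: Cd²⁺ + 2e⁻ → Cd → n(Cd) = 0.3974/2 = 0.1987 mol → 22.3 g
Anode: 2Cl⁻ → Cl₂ + 2e⁻ → n(Cl₂) = 0.3974/2 = 0.1987 mol → 4.45 L

22.3 g Cd; 4.45 L Cl₂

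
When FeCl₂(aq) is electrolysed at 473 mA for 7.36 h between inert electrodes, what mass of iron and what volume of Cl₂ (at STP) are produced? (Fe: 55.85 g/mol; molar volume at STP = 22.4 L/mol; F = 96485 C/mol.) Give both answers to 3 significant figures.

3.63 g Fe; 1.45 L Cl₂

Q = 0.473 × 26496 = 12530 C; n(e⁻) = 12530 / 96485 = 0.1299 mol
Cathode: Fe²⁺ + 2e⁻ → Fe → n(Fe) = 0.1299/2 = 0.06495 mol → 3.63 g
Anode: 2Cl⁻ → Cl₂ + 2e⁻ → n(Cl₂) = 0.1299/2 = 0.06495 mol → 1.45 L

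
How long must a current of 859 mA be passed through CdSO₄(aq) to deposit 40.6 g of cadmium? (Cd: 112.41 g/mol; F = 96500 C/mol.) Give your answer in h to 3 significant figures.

22.5 h

n(Cd) = 40.6 / 112.41 = 0.3612 mol
Cd²⁺ + 2e⁻ → Cd, so n(e⁻) = 2 × 0.3612 = 0.7224 mol
Q = 0.7224 × 96500 = 69710 C
t = Q / I = 69710 / 0.859 = 81150 s = 22.5 h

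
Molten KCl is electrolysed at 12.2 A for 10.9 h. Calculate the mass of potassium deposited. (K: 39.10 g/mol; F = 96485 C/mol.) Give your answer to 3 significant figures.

Q = 12.2 A × 39240 s = 4.787×10^5 C
n(e⁻) = Q/F = 4.787×10^5/96485 = 4.961 mol
K⁺ + e⁻ → K, so n(K) = 4.961 mol
m = 4.961 × 39.10 = 194 g

194 g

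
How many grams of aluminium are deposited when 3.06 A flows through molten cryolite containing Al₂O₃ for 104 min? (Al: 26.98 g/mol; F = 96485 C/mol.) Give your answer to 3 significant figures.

1.78 g

Q = 3.06 A × 6240 s = 19090 C
n(e⁻) = Q/F = 19090/96485 = 0.1979 mol
Al³⁺ + 3e⁻ → Al, so n(Al) = 0.1979 / 3 = 0.06597 mol
m = 0.06597 × 26.98 = 1.78 g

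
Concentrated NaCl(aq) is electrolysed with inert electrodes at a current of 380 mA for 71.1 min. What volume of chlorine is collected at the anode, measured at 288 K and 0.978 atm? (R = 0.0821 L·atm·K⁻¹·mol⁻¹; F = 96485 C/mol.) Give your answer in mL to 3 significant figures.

203 mL

Q = 0.380 A × 4266 s = 1621 C
n(e⁻) = 1621 / 96485 = 0.01680 mol
2Cl⁻ → Cl₂ + 2e⁻, so n(Cl₂) = 0.01680 / 2 = 0.008400 mol
V = nRT/P = 0.008400 × 0.0821 × 288 / 0.978 = 0.2031 L
= 203 mL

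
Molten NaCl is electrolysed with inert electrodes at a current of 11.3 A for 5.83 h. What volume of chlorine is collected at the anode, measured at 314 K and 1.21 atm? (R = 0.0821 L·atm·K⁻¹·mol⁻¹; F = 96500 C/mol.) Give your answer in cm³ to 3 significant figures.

26200 cm³

Q = 11.3 A × 20988 s = 2.372×10^5 C
Moles of electrons = 2.372×10^5 / 96500 = 2.458 mol
2Cl⁻ → Cl₂ + 2e⁻, so n(Cl₂) = 2.458 / 2 = 1.229 mol
V = nRT/P = 1.229 × 0.0821 × 314 / 1.21 = 26.18 L
= 26200 cm³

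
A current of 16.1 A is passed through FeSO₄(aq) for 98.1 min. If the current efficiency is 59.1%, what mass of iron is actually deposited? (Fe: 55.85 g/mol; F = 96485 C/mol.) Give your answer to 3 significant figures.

Q = 16.1 × 5886 = 94760 C
n(e⁻) = 94760 / 96485 = 0.9821 mol
Fe²⁺ + 2e⁻ → Fe, so theoretical m(Fe) = 0.4911 × 55.85 = 27.43 g
Actual mass = 59.1% × 27.43 = 16.2 g

16.2 g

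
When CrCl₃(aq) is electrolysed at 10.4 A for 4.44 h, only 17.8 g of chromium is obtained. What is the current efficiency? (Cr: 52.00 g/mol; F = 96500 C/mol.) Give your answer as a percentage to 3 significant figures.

Q = 10.4 × 15984 = 1.662×10^5 C
n(e⁻) = 1.662×10^5 / 96500 = 1.722 mol
Cr³⁺ + 3e⁻ → Cr, so theoretical n(Cr) = 0.5740 mol → 29.85 g
Efficiency = 17.8 / 29.85 = 0.5963 = 59.6%

59.6%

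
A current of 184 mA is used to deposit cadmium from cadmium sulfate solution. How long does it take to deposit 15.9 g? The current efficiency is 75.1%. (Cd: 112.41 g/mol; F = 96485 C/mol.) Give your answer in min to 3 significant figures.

3290 min

n(Cd) = 15.9 / 112.41 = 0.1414 mol
Cd²⁺ + 2e⁻ → Cd, so n(e⁻) = 2 × 0.1414 = 0.2828 mol
Q = 0.2828 × 96485 / 0.751 = 36330 C
t = Q / I = 36330 / 0.184 = 1.974×10^5 s = 3290 min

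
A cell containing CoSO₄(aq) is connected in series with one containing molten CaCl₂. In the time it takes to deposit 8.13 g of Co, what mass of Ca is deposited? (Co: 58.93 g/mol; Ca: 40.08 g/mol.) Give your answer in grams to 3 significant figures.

n(Co) = 8.13 / 58.93 = 0.1380 mol
Co²⁺ + 2e⁻ → Co, so n(e⁻) = 2 × 0.1380 = 0.2760 mol
Same current for the same time ⇒ same n(e⁻) = 0.2760 mol in both cells.
Ca²⁺ + 2e⁻ → Ca, so n(Ca) = 0.2760 / 2 = 0.1380 mol
m(Ca) = 0.1380 × 40.08 = 5.53 g

5.53 g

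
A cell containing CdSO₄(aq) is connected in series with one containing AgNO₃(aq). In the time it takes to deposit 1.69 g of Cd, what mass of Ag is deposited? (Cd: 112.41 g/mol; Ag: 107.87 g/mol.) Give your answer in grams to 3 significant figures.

n(Cd) = 1.69 / 112.41 = 0.01503 mol
Cd²⁺ + 2e⁻ → Cd, so n(e⁻) = 2 × 0.01503 = 0.03006 mol
Since the cells are in series, n(e⁻) in the Ag cell is also 0.03006 mol.
Ag⁺ + e⁻ → Ag, so n(Ag) = 0.03006 mol
m(Ag) = 0.03006 × 107.87 = 3.24 g

3.24 g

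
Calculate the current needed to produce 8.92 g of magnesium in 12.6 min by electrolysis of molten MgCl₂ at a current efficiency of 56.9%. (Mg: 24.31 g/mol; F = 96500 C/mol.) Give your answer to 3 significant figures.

165 A

n(Mg) = 8.92 / 24.31 = 0.3669 mol
Mg²⁺ + 2e⁻ → Mg, so n(e⁻) = 2 × 0.3669 = 0.7338 mol
Q = 0.7338 × 96500 / 0.569 = 1.244×10^5 C
I = Q / t = 1.244×10^5 / 756 s = 165 A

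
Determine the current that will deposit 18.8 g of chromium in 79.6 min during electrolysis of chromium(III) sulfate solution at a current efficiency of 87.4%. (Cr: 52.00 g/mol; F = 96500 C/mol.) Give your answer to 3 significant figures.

n(Cr) = 18.8 / 52.00 = 0.3615 mol
Cr³⁺ + 3e⁻ → Cr, so n(e⁻) = 3 × 0.3615 = 1.085 mol
Q = 1.085 × 96500 / 0.874 = 1.198×10^5 C
I = Q / t = 1.198×10^5 / 4776 s = 25.1 A

25.1 A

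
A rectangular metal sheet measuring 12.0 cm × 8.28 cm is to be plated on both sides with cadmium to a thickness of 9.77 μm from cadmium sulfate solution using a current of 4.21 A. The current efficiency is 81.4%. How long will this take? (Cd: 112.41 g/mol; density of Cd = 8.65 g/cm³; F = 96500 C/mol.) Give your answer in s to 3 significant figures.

Plated area = 2 × 12.0 × 8.28 = 198.7 cm²
Volume = 198.7 × 9.77×10⁻⁴ cm = 0.1941 cm³
m(Cd) = 0.1941 × 8.65 = 1.679 g
n(Cd) = 1.679 / 112.41 = 0.01494 mol; n(e⁻) = 2 × 0.01494 = 0.02988 mol
Q = 0.02988 × 96500 / 0.814 = 3542 C
t = 3542 / 4.21 = 841.3 s

841 s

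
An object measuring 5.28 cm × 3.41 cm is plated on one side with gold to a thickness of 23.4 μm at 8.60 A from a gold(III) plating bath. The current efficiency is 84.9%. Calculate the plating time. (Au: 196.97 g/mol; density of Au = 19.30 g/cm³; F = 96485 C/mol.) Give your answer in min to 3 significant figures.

2.73 min

Plated area = 5.28 × 3.41 = 18.00 cm²
Volume = 18.00 × 23.4×10⁻⁴ cm = 0.04212 cm³
m(Au) = 0.04212 × 19.30 = 0.8129 g
n(Au) = 0.8129 / 196.97 = 0.004127 mol; n(e⁻) = 3 × 0.004127 = 0.01238 mol
Q = 0.01238 × 96485 / 0.849 = 1407 C
t = 1407 / 8.60 = 163.6 s = 2.73 min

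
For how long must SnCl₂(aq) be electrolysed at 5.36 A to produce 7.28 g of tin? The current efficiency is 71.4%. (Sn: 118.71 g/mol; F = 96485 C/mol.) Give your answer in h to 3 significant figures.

0.859 h

n(Sn) = 7.28 / 118.71 = 0.06133 mol
Sn²⁺ + 2e⁻ → Sn, so n(e⁻) = 2 × 0.06133 = 0.1227 mol
Q = 0.1227 × 96485 / 0.714 = 16580 C
t = Q / I = 16580 / 5.36 = 3093 s = 0.859 h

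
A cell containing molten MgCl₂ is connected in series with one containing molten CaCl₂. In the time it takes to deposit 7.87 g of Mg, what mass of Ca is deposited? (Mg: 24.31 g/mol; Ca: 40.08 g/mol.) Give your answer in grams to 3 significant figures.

13.0 g

n(Mg) = 7.87 / 24.31 = 0.3237 mol
Mg²⁺ + 2e⁻ → Mg, so n(e⁻) = 2 × 0.3237 = 0.6474 mol
Since the cells are in series, n(e⁻) in the Ca cell is also 0.6474 mol.
Ca²⁺ + 2e⁻ → Ca, so n(Ca) = 0.6474 / 2 = 0.3237 mol
m(Ca) = 0.3237 × 40.08 = 13.0 g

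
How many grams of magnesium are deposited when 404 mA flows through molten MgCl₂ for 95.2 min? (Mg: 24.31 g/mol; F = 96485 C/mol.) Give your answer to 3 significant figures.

Q = It = 0.404 × 5712 = 2308 C
n(e⁻) = Q/F = 2308/96485 = 0.02392 mol
Mg²⁺ + 2e⁻ → Mg, so n(Mg) = 0.02392 / 2 = 0.01196 mol
m = 0.01196 × 24.31 = 0.291 g

0.291 g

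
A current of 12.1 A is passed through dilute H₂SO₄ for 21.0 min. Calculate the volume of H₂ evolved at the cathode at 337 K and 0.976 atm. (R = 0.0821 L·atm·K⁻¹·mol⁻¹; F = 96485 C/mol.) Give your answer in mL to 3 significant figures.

2240 mL

Q = It = 12.1 × 1260 = 15250 C
Moles of electrons = 15250 / 96485 = 0.1581 mol
2H⁺ + 2e⁻ → H₂, so n(H₂) = 0.1581 / 2 = 0.07905 mol
V = nRT/P = 0.07905 × 0.0821 × 337 / 0.976 = 2.241 L
= 2240 mL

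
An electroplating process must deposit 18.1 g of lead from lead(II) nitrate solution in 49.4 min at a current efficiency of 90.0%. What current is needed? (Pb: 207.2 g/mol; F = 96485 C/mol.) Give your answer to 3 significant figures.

n(Pb) = 18.1 / 207.2 = 0.08736 mol
Pb²⁺ + 2e⁻ → Pb, so n(e⁻) = 2 × 0.08736 = 0.1747 mol
Q = 0.1747 × 96485 / 0.900 = 18730 C
I = Q / t = 18730 / 2964 s = 6.32 A

6.32 A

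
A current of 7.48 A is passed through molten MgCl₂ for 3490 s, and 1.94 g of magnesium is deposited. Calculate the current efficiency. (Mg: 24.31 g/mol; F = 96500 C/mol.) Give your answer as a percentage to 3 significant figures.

Q = 7.48 × 3490 = 26110 C
n(e⁻) = 26110 / 96500 = 0.2706 mol
Mg²⁺ + 2e⁻ → Mg, so theoretical n(Mg) = 0.1353 mol → 3.289 g
Efficiency = 1.94 / 3.289 = 0.5898 = 59.0%

59.0%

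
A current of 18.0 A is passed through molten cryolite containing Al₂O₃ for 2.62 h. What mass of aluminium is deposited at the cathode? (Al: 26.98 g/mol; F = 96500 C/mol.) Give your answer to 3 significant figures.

15.8 g

Q = 18.0 A × 9432 s = 1.698×10^5 C
n(e⁻) = 1.698×10^5 / 96500 = 1.760 mol
Al³⁺ + 3e⁻ → Al, so n(Al) = 1.760 / 3 = 0.5867 mol
m = 0.5867 × 26.98 = 15.8 g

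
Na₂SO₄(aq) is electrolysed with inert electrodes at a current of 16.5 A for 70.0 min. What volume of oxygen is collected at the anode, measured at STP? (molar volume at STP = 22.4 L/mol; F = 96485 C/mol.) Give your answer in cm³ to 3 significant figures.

4020 cm³

Q = 16.5 A × 4200 s = 69300 C
n(e⁻) = Q/F = 69300/96485 = 0.7182 mol
2H₂O → O₂ + 4H⁺ + 4e⁻, so n(O₂) = 0.7182 / 4 = 0.1796 mol
V = 0.1796 × 22.4 = 4.023 L
= 4020 cm³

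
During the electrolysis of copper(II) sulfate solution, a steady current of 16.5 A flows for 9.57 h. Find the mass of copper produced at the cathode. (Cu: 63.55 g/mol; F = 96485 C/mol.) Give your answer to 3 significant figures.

187 g

Q = It = 16.5 × 34452 = 5.685×10^5 C
n(e⁻) = Q/F = 5.685×10^5/96485 = 5.892 mol
Cu²⁺ + 2e⁻ → Cu, so n(Cu) = 5.892 / 2 = 2.946 mol
m = 2.946 × 63.55 = 187 g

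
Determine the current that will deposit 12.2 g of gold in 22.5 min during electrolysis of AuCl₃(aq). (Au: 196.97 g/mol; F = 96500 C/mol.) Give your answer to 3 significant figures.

13.3 A

n(Au) = 12.2 / 196.97 = 0.06194 mol
Au³⁺ + 3e⁻ → Au, so n(e⁻) = 3 × 0.06194 = 0.1858 mol
Q = 0.1858 × 96500 = 17930 C
I = Q / t = 17930 / 1350 s = 13.3 A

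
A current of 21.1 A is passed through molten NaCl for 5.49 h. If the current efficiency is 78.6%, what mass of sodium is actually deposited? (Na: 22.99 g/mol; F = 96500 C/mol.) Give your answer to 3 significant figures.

Q = 21.1 × 19764 = 4.170×10^5 C
n(e⁻) = 4.170×10^5 / 96500 = 4.321 mol
Na⁺ + e⁻ → Na, so theoretical m(Na) = 4.321 × 22.99 = 99.34 g
Actual mass = 78.6% × 99.34 = 78.1 g

78.1 g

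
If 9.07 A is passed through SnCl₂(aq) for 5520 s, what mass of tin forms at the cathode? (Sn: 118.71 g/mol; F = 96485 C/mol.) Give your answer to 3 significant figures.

Q = It = 9.07 × 5520 = 50070 C
Moles of electrons = 50070 / 96485 = 0.5189 mol
Sn²⁺ + 2e⁻ → Sn, so n(Sn) = 0.5189 / 2 = 0.2595 mol
m = 0.2595 × 118.71 = 30.8 g

30.8 g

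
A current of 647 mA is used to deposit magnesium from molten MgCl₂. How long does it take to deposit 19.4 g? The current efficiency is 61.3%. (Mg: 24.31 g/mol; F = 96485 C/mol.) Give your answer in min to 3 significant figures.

n(Mg) = 19.4 / 24.31 = 0.7980 mol
Mg²⁺ + 2e⁻ → Mg, so n(e⁻) = 2 × 0.7980 = 1.596 mol
Q = 1.596 × 96485 / 0.613 = 2.512×10^5 C
t = Q / I = 2.512×10^5 / 0.647 = 3.883×10^5 s = 6470 min

6470 min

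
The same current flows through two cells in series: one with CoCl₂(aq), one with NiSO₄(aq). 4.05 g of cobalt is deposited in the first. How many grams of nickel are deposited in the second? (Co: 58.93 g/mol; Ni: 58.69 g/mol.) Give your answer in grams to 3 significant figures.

4.03 g

n(Co) = 4.05 / 58.93 = 0.06873 mol
Co²⁺ + 2e⁻ → Co, so n(e⁻) = 2 × 0.06873 = 0.1375 mol
In series, the same 0.1375 mol of electrons flows through the second cell.
Ni²⁺ + 2e⁻ → Ni, so n(Ni) = 0.1375 / 2 = 0.06875 mol
m(Ni) = 0.06875 × 58.69 = 4.03 g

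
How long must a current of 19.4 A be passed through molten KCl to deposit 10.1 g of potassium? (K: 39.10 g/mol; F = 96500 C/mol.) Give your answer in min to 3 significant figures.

21.4 min

n(K) = 10.1 / 39.10 = 0.2583 mol
K⁺ + e⁻ → K, so n(e⁻) = 0.2583 mol
Q = 0.2583 × 96500 = 24930 C
t = Q / I = 24930 / 19.4 = 1285 s = 21.4 min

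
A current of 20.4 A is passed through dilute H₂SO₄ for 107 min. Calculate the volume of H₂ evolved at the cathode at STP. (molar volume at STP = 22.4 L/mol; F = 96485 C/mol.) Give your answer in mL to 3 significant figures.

15200 mL

Q = It = 20.4 × 6420 = 1.310×10^5 C
n(e⁻) = Q/F = 1.310×10^5/96485 = 1.358 mol
2H⁺ + 2e⁻ → H₂, so n(H₂) = 1.358 / 2 = 0.6790 mol
V = 0.6790 × 22.4 = 15.21 L
= 15200 mL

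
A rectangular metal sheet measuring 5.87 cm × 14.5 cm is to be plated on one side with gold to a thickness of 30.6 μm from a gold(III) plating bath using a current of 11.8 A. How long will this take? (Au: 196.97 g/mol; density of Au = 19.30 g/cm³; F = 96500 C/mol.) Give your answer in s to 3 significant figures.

Plated area = 5.87 × 14.5 = 85.12 cm²
Volume = 85.12 × 30.6×10⁻⁴ cm = 0.2605 cm³
m(Au) = 0.2605 × 19.30 = 5.028 g
n(Au) = 5.028 / 196.97 = 0.02553 mol; n(e⁻) = 3 × 0.02553 = 0.07659 mol
Q = 0.07659 × 96500 = 7391 C
t = 7391 / 11.8 = 626.4 s

626 s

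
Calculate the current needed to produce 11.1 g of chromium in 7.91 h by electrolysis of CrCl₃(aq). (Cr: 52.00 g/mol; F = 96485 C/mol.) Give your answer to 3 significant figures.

n(Cr) = 11.1 / 52.00 = 0.2135 mol
Cr³⁺ + 3e⁻ → Cr, so n(e⁻) = 3 × 0.2135 = 0.6405 mol
Q = 0.6405 × 96485 = 61800 C
I = Q / t = 61800 / 28476 s = 2.17 A

2.17 A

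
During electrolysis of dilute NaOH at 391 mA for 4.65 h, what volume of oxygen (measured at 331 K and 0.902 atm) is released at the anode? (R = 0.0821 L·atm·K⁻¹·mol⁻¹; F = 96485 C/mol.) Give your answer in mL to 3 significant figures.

511 mL

Q = 0.391 A × 16740 s = 6545 C
n(e⁻) = 6545 / 96485 = 0.06783 mol
2H₂O → O₂ + 4H⁺ + 4e⁻, so n(O₂) = 0.06783 / 4 = 0.01696 mol
V = nRT/P = 0.01696 × 0.0821 × 331 / 0.902 = 0.5110 L
= 511 mL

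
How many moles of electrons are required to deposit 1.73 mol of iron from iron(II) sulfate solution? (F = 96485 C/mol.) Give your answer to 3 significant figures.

3.46 mol

Fe²⁺ + 2e⁻ → Fe, so n(e⁻) = 2 × 1.73 = 3.460 mol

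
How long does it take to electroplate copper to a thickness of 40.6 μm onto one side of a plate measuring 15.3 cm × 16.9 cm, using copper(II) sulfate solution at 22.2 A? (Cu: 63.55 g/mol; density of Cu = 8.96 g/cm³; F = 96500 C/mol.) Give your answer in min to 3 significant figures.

21.4 min

Plated area = 15.3 × 16.9 = 258.6 cm²
Volume = 258.6 × 40.6×10⁻⁴ cm = 1.050 cm³
m(Cu) = 1.050 × 8.96 = 9.408 g
n(Cu) = 9.408 / 63.55 = 0.1480 mol; n(e⁻) = 2 × 0.1480 = 0.2960 mol
Q = 0.2960 × 96500 = 28560 C
t = 28560 / 22.2 = 1286 s = 21.4 min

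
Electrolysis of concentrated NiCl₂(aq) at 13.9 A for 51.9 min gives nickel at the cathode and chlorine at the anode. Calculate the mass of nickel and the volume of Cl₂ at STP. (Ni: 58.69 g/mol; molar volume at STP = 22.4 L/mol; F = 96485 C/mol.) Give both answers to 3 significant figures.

Q = 13.9 × 3114 = 43280 C; n(e⁻) = 43280 / 96485 = 0.4486 mol
Cathode: Ni²⁺ + 2e⁻ → Ni → n(Ni) = 0.4486/2 = 0.2243 mol → 13.2 g
Anode: 2Cl⁻ → Cl₂ + 2e⁻ → n(Cl₂) = 0.4486/2 = 0.2243 mol → 5.02 L

13.2 g Ni; 5.02 L Cl₂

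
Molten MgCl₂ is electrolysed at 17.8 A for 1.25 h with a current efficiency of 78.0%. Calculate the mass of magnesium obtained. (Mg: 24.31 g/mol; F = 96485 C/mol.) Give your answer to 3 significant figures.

Q = 17.8 × 4500 = 80100 C
n(e⁻) = 80100 / 96485 = 0.8302 mol
Mg²⁺ + 2e⁻ → Mg, so theoretical m(Mg) = 0.4151 × 24.31 = 10.09 g
Actual mass = 78.0% × 10.09 = 7.87 g

7.87 g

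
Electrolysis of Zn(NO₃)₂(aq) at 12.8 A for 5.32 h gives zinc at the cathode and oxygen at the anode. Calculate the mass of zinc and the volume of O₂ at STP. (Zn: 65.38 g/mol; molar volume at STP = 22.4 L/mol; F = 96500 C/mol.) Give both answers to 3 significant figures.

83.0 g Zn; 14.2 L O₂

Q = 12.8 × 19152 = 2.451×10^5 C; n(e⁻) = 2.451×10^5 / 96500 = 2.540 mol
Cathode: Zn²⁺ + 2e⁻ → Zn → n(Zn) = 2.540/2 = 1.270 mol → 83.0 g
Anode: 2H₂O → O₂ + 4H⁺ + 4e⁻ → n(O₂) = 2.540/4 = 0.6350 mol → 14.2 L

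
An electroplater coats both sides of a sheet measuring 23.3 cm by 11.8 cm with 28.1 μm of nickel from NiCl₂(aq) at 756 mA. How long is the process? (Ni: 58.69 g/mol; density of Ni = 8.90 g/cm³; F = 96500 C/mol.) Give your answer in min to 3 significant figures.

997 min

Plated area = 2 × 23.3 × 11.8 = 549.9 cm²
Volume = 549.9 × 28.1×10⁻⁴ cm = 1.545 cm³
m(Ni) = 1.545 × 8.90 = 13.75 g
n(Ni) = 13.75 / 58.69 = 0.2343 mol; n(e⁻) = 2 × 0.2343 = 0.4686 mol
Q = 0.4686 × 96500 = 45220 C
t = 45220 / 0.756 = 59810 s = 997 min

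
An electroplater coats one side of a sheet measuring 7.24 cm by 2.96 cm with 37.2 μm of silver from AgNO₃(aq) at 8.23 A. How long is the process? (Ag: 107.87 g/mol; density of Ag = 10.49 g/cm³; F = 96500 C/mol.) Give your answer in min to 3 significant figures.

Plated area = 7.24 × 2.96 = 21.43 cm²
Volume = 21.43 × 37.2×10⁻⁴ cm = 0.07972 cm³
m(Ag) = 0.07972 × 10.49 = 0.8363 g
n(Ag) = 0.8363 / 107.87 = 0.007753 mol; n(e⁻) = 0.007753 mol
Q = 0.007753 × 96500 = 748.2 C
t = 748.2 / 8.23 = 90.91 s = 1.52 min

1.52 min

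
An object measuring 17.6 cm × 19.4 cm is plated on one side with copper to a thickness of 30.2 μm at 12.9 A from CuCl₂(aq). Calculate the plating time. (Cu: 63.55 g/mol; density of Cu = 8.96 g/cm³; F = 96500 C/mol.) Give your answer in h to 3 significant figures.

0.604 h

Plated area = 17.6 × 19.4 = 341.4 cm²
Volume = 341.4 × 30.2×10⁻⁴ cm = 1.031 cm³
m(Cu) = 1.031 × 8.96 = 9.238 g
n(Cu) = 9.238 / 63.55 = 0.1454 mol; n(e⁻) = 2 × 0.1454 = 0.2908 mol
Q = 0.2908 × 96500 = 28060 C
t = 28060 / 12.9 = 2175 s = 0.604 h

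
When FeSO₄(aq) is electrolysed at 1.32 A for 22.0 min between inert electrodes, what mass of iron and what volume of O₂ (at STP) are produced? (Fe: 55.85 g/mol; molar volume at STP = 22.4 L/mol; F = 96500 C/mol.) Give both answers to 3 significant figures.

Q = 1.32 × 1320 = 1742 C; n(e⁻) = 1742 / 96500 = 0.01805 mol
Cathode: Fe²⁺ + 2e⁻ → Fe → n(Fe) = 0.01805/2 = 0.009025 mol → 0.504 g
Anode: 2H₂O → O₂ + 4H⁺ + 4e⁻ → n(O₂) = 0.01805/4 = 0.004513 mol → 0.101 L

0.504 g Fe; 0.101 L O₂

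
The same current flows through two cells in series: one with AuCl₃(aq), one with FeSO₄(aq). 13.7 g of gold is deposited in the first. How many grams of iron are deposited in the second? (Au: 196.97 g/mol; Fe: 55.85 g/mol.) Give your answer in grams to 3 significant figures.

n(Au) = 13.7 / 196.97 = 0.06955 mol
Au³⁺ + 3e⁻ → Au, so n(e⁻) = 3 × 0.06955 = 0.2087 mol
Same current for the same time ⇒ same n(e⁻) = 0.2087 mol in both cells.
Fe²⁺ + 2e⁻ → Fe, so n(Fe) = 0.2087 / 2 = 0.1044 mol
m(Fe) = 0.1044 × 55.85 = 5.83 g

5.83 g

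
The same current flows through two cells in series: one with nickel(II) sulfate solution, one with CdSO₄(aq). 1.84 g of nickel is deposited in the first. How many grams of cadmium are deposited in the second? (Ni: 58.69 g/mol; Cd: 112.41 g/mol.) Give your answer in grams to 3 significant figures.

3.52 g

n(Ni) = 1.84 / 58.69 = 0.03135 mol
Ni²⁺ + 2e⁻ → Ni, so n(e⁻) = 2 × 0.03135 = 0.06270 mol
Since the cells are in series, n(e⁻) in the Cd cell is also 0.06270 mol.
Cd²⁺ + 2e⁻ → Cd, so n(Cd) = 0.06270 / 2 = 0.03135 mol
m(Cd) = 0.03135 × 112.41 = 3.52 g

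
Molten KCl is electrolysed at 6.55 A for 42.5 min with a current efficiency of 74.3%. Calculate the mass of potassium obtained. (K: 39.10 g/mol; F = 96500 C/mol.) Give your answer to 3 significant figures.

Q = 6.55 × 2550 = 16700 C
n(e⁻) = 16700 / 96500 = 0.1731 mol
K⁺ + e⁻ → K, so theoretical m(K) = 0.1731 × 39.10 = 6.768 g
Actual mass = 74.3% × 6.768 = 5.03 g

5.03 g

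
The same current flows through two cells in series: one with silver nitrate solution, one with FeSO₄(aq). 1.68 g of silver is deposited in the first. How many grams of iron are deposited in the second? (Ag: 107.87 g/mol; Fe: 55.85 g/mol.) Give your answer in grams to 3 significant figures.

0.435 g

n(Ag) = 1.68 / 107.87 = 0.01557 mol
Ag⁺ + e⁻ → Ag, so n(e⁻) = 0.01557 mol
Since the cells are in series, n(e⁻) in the Fe cell is also 0.01557 mol.
Fe²⁺ + 2e⁻ → Fe, so n(Fe) = 0.01557 / 2 = 0.007785 mol
m(Fe) = 0.007785 × 55.85 = 0.435 g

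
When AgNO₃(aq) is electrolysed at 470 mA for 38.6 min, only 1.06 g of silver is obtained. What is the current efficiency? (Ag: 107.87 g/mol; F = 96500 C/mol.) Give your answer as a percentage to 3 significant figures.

87.1%

Q = 0.470 × 2316 = 1089 C
n(e⁻) = 1089 / 96500 = 0.01128 mol
Ag⁺ + e⁻ → Ag, so theoretical n(Ag) = 0.01128 mol → 1.217 g
Efficiency = 1.06 / 1.217 = 0.8710 = 87.1%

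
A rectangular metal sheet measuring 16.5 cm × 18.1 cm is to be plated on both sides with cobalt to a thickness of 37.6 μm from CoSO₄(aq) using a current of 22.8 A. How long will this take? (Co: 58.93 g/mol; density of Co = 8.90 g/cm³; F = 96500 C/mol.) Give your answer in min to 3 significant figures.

Plated area = 2 × 16.5 × 18.1 = 597.3 cm²
Volume = 597.3 × 37.6×10⁻⁴ cm = 2.246 cm³
m(Co) = 2.246 × 8.90 = 19.99 g
n(Co) = 19.99 / 58.93 = 0.3392 mol; n(e⁻) = 2 × 0.3392 = 0.6784 mol
Q = 0.6784 × 96500 = 65470 C
t = 65470 / 22.8 = 2871 s = 47.9 min

47.9 min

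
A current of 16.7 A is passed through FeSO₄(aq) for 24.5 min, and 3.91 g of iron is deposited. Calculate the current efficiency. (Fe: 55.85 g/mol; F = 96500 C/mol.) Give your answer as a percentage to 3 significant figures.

55.0%

Q = 16.7 × 1470 = 24550 C
n(e⁻) = 24550 / 96500 = 0.2544 mol
Fe²⁺ + 2e⁻ → Fe, so theoretical n(Fe) = 0.1272 mol → 7.104 g
Efficiency = 3.91 / 7.104 = 0.5504 = 55.0%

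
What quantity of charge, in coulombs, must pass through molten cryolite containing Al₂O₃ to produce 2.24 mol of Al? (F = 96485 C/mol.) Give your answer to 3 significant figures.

6.48×10^5 C

Al³⁺ + 3e⁻ → Al, so n(e⁻) = 3 × 2.24 = 6.720 mol
Q = 6.720 × 96485 = 6.484×10^5 C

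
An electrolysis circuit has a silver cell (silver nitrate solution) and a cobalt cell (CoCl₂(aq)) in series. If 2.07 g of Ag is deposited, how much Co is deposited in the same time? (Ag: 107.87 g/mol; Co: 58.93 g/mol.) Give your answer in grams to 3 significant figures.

n(Ag) = 2.07 / 107.87 = 0.01919 mol
Ag⁺ + e⁻ → Ag, so n(e⁻) = 0.01919 mol
In series, the same 0.01919 mol of electrons flows through the second cell.
Co²⁺ + 2e⁻ → Co, so n(Co) = 0.01919 / 2 = 0.009595 mol
m(Co) = 0.009595 × 58.93 = 0.565 g

0.565 g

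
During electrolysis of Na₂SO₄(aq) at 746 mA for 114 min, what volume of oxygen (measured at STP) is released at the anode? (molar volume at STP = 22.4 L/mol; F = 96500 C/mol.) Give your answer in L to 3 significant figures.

0.296 L

Q = 0.746 A × 6840 s = 5103 C
Moles of electrons = 5103 / 96500 = 0.05288 mol
2H₂O → O₂ + 4H⁺ + 4e⁻, so n(O₂) = 0.05288 / 4 = 0.01322 mol
V = 0.01322 × 22.4 = 0.2961 L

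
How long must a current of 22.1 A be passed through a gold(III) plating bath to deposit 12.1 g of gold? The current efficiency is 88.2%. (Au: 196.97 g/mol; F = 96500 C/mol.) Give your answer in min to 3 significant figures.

15.2 min

n(Au) = 12.1 / 196.97 = 0.06143 mol
Au³⁺ + 3e⁻ → Au, so n(e⁻) = 3 × 0.06143 = 0.1843 mol
Q = 0.1843 × 96500 / 0.882 = 20160 C
t = Q / I = 20160 / 22.1 = 912.2 s = 15.2 min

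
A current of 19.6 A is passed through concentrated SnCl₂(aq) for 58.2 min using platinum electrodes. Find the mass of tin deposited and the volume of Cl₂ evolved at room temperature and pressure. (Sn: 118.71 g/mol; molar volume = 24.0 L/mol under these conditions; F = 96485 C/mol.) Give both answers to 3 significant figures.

Q = 19.6 × 3492 = 68440 C; n(e⁻) = 68440 / 96485 = 0.7093 mol
Cathode: Sn²⁺ + 2e⁻ → Sn → n(Sn) = 0.7093/2 = 0.3547 mol → 42.1 g
Anode: 2Cl⁻ → Cl₂ + 2e⁻ → n(Cl₂) = 0.7093/2 = 0.3547 mol → 8.51 L

42.1 g Sn; 8.51 L Cl₂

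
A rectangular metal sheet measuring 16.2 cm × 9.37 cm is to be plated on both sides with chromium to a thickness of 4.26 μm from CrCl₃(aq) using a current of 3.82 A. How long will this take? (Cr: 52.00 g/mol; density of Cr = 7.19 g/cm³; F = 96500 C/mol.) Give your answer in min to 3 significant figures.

22.6 min

Plated area = 2 × 16.2 × 9.37 = 303.6 cm²
Volume = 303.6 × 4.26×10⁻⁴ cm = 0.1293 cm³
m(Cr) = 0.1293 × 7.19 = 0.9297 g
n(Cr) = 0.9297 / 52.00 = 0.01788 mol; n(e⁻) = 3 × 0.01788 = 0.05364 mol
Q = 0.05364 × 96500 = 5176 C
t = 5176 / 3.82 = 1355 s = 22.6 min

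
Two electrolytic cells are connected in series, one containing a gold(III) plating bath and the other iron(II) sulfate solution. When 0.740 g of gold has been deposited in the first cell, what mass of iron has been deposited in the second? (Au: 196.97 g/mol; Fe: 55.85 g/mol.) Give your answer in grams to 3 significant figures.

n(Au) = 0.740 / 196.97 = 0.003757 mol
Au³⁺ + 3e⁻ → Au, so n(e⁻) = 3 × 0.003757 = 0.01127 mol
In series, the same 0.01127 mol of electrons flows through the second cell.
Fe²⁺ + 2e⁻ → Fe, so n(Fe) = 0.01127 / 2 = 0.005635 mol
m(Fe) = 0.005635 × 55.85 = 0.315 g

0.315 g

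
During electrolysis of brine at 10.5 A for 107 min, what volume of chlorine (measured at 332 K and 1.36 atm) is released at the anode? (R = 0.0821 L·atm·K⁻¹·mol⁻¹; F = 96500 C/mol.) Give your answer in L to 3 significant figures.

7.00 L

Charge passed = 10.5 × 6420 = 67410 C
n(e⁻) = 67410 / 96500 = 0.6985 mol
2Cl⁻ → Cl₂ + 2e⁻, so n(Cl₂) = 0.6985 / 2 = 0.3493 mol
V = nRT/P = 0.3493 × 0.0821 × 332 / 1.36 = 7.001 L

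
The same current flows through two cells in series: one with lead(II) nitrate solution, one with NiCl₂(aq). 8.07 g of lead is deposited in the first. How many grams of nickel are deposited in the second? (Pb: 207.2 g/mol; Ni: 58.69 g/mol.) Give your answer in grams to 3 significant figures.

n(Pb) = 8.07 / 207.2 = 0.03895 mol
Pb²⁺ + 2e⁻ → Pb, so n(e⁻) = 2 × 0.03895 = 0.07790 mol
In series, the same 0.07790 mol of electrons flows through the second cell.
Ni²⁺ + 2e⁻ → Ni, so n(Ni) = 0.07790 / 2 = 0.03895 mol
m(Ni) = 0.03895 × 58.69 = 2.29 g

2.29 g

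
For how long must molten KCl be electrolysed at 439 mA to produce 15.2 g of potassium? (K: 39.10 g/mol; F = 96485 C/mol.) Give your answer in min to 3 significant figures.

n(K) = 15.2 / 39.10 = 0.3887 mol
K⁺ + e⁻ → K, so n(e⁻) = 0.3887 mol
Q = 0.3887 × 96485 = 37500 C
t = Q / I = 37500 / 0.439 = 85420 s = 1420 min

1420 min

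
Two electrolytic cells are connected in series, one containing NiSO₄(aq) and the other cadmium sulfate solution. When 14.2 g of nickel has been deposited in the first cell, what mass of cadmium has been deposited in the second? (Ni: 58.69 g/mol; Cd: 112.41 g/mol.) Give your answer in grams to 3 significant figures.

27.2 g

n(Ni) = 14.2 / 58.69 = 0.2419 mol
Ni²⁺ + 2e⁻ → Ni, so n(e⁻) = 2 × 0.2419 = 0.4838 mol
Same current for the same time ⇒ same n(e⁻) = 0.4838 mol in both cells.
Cd²⁺ + 2e⁻ → Cd, so n(Cd) = 0.4838 / 2 = 0.2419 mol
m(Cd) = 0.2419 × 112.41 = 27.2 g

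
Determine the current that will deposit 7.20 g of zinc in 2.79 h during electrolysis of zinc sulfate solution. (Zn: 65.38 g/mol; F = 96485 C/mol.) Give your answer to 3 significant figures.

2.12 A

n(Zn) = 7.20 / 65.38 = 0.1101 mol
Zn²⁺ + 2e⁻ → Zn, so n(e⁻) = 2 × 0.1101 = 0.2202 mol
Q = 0.2202 × 96485 = 21250 C
I = Q / t = 21250 / 10044 s = 2.12 A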